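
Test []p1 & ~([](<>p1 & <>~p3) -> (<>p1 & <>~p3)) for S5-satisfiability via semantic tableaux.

No, unsatisfiable

1. []p1 & ~([](<>p1 & <>~p3) -> (<>p1 & <>~p3)), w0
2. []p1, w0   [&-rule on 1]
3. ~([](<>p1 & <>~p3) -> (<>p1 & <>~p3)), w0   [&-rule on 1]
4. [](<>p1 & <>~p3), w0   [~->-rule on 3]
5. ~(<>p1 & <>~p3), w0   [~->-rule on 3]
6. p1, w0   [[]-rule on 2 via w0Rw0]
7. <>p1 & <>~p3, w0   [[]-rule on 4 via w0Rw0]
8. <>p1, w0   [&-rule on 7]
9. <>~p3, w0   [&-rule on 7]
10. ~<>~p3, w0   [~&-rule on 5 (branches; this branch)]
11. p3, w0   [~<>-rule on 10 via w0Rw0]
12. p1, w1   [<>-rule on 8: fresh world w1, w0Rw1]
13. <>p1 & <>~p3, w1   [[]-rule on 4 via w0Rw1]
14. <>p1, w1   [&-rule on 13]
15. <>~p3, w1   [&-rule on 13]
16. p3, w1   [~<>-rule on 10 via w0Rw1]
17. ~p3, w2   [<>-rule on 9: fresh world w2, w0Rw2]
18. p1, w2   [[]-rule on 2 via w0Rw2]
19. <>p1 & <>~p3, w2   [[]-rule on 4 via w0Rw2]
20. <>p1, w2   [&-rule on 19]
21. <>~p3, w2   [&-rule on 19]
22. p3, w2   [~<>-rule on 10 via w0Rw2]
Accessibility: w0Rw0, w0Rw1, w0Rw2, w1Rw0, w1Rw1, w1Rw2, w2Rw0, w2Rw1, w2Rw2
Branch closes: p3 and ~p3 both at w2.
All branches of the tableau close; one closing branch shown above.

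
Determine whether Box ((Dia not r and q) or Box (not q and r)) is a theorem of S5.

Tableau for the negation not Box ((Dia not r and q) or Box (not q and r)):
1. not Box ((Dia not r and q) or Box (not q and r)), u
2. not ((Dia not r and q) or Box (not q and r)), v   [neg-Box-rule on 1: fresh world v, uRv]
3. not (Dia not r and q), v   [neg-or-rule on 2]
4. not Box (not q and r), v   [neg-or-rule on 2]
5. not q, v   [neg-and-rule on 3 (branches; this branch)]
6. not (not q and r), w   [neg-Box-rule on 4: fresh world w, vRw]
7. not r, w   [neg-and-rule on 6 (branches; this branch)]
Accessibility: uRu, uRv, uRw, vRu, vRv, vRw, wRu, wRv, wRw
The negation has an open branch (countermodel exists).

Not valid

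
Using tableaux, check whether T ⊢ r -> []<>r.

No, not valid

Tableau for the negation ~(r -> []<>r):
1. ~(r -> []<>r), 0
2. r, 0
3. ~[]<>r, 0
4. ~<>r, 1
5. ~r, 1
Accessibility: 0R0, 0R1, 1R1
The negation has an open branch (countermodel exists).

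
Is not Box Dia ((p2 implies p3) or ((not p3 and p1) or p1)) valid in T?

Tableau for the negation Box Dia ((p2 implies p3) or ((not p3 and p1) or p1)):
1. Box Dia ((p2 implies p3) or ((not p3 and p1) or p1)), w0
2. Dia ((p2 implies p3) or ((not p3 and p1) or p1)), w0   [Box-rule on 1 via w0Rw0]
3. (p2 implies p3) or ((not p3 and p1) or p1), w1   [Dia-rule on 2: fresh world w1, w0Rw1]
4. Dia ((p2 implies p3) or ((not p3 and p1) or p1)), w1   [Box-rule on 1 via w0Rw1]
5. (not p3 and p1) or p1, w1   [or-rule on 3 (branches; this branch)]
6. p1, w1   [or-rule on 5 (branches; this branch)]
7. (p2 implies p3) or ((not p3 and p1) or p1), w2   [Dia-rule on 4: fresh world w2, w1Rw2]
8. (not p3 and p1) or p1, w2   [or-rule on 7 (branches; this branch)]
9. p1, w2   [or-rule on 8 (branches; this branch)]
Accessibility: w0Rw0, w0Rw1, w1Rw1, w1Rw2, w2Rw2
The negation has an open branch (countermodel exists).

Invalid (countermodel exists)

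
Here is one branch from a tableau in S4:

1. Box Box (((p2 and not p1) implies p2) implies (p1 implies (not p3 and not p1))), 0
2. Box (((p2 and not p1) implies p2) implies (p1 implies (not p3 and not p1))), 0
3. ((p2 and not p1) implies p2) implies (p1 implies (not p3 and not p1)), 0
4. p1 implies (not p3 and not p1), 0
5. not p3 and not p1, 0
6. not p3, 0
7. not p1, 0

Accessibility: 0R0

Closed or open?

No atom appears with both signs at the same world.

No, open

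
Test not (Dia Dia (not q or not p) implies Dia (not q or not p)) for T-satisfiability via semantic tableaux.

1. not (Dia Dia (not q or not p) implies Dia (not q or not p)), w0
2. Dia Dia (not q or not p), w0   [neg-implies-rule on 1]
3. not Dia (not q or not p), w0   [neg-implies-rule on 1]
4. not (not q or not p), w0   [neg-Dia-rule on 3 via w0Rw0]
5. q, w0   [neg-or-rule on 4]
6. p, w0   [neg-or-rule on 4]
7. Dia (not q or not p), w1   [Dia-rule on 2: fresh world w1, w0Rw1]
8. not (not q or not p), w1   [neg-Dia-rule on 3 via w0Rw1]
9. q, w1   [neg-or-rule on 8]
10. p, w1   [neg-or-rule on 8]
11. not q or not p, w2   [Dia-rule on 7: fresh world w2, w1Rw2]
12. not p, w2   [or-rule on 11 (branches; this branch)]
Accessibility: w0Rw0, w0Rw1, w1Rw1, w1Rw2, w2Rw2

Satisfiable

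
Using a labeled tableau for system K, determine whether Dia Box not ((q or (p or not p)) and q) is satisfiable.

1. Dia Box not ((q or (p or not p)) and q), u
2. Box not ((q or (p or not p)) and q), v
Accessibility: uRv

Satisfiable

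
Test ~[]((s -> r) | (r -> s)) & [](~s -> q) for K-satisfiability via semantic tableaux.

Unsatisfiable (every branch closes)

1. ~[]((s -> r) | (r -> s)) & [](~s -> q), u
2. ~[]((s -> r) | (r -> s)), u
3. [](~s -> q), u
4. ~((s -> r) | (r -> s)), v
5. ~(s -> r), v
6. ~(r -> s), v
7. s, v
8. ~r, v
9. r, v
10. ~s, v
Accessibility: uRv
Branch closes: r and ~r both at v.
Every branch closes; the branch above is one of them.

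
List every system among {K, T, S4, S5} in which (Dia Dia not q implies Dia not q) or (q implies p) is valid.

T-tableau for the negation not ((Dia Dia not q implies Dia not q) or (q implies p)):
1. not ((Dia Dia not q implies Dia not q) or (q implies p)), 0
2. not (Dia Dia not q implies Dia not q), 0
3. not (q implies p), 0
4. Dia Dia not q, 0
5. not Dia not q, 0
6. q, 0
7. not p, 0
8. Dia not q, 1
9. q, 1
10. not q, 2
Accessibility: 0R0, 0R1, 1R1, 1R2, 2R2
Complete open branch: countermodel on a T-frame, so not valid in T, nor in K (the same frame is also a K-frame).
S4-tableau for the negation not ((Dia Dia not q implies Dia not q) or (q implies p)):
1. not ((Dia Dia not q implies Dia not q) or (q implies p)), 0
2. not (Dia Dia not q implies Dia not q), 0
3. not (q implies p), 0
4. Dia Dia not q, 0
5. not Dia not q, 0
6. q, 0
7. not p, 0
8. Dia not q, 1
9. q, 1
10. not q, 2
11. q, 2
Accessibility: 0R0, 0R1, 0R2, 1R1, 1R2, 2R2
Branch closes: q and not q both at 2.
Every branch closes (one shown): valid in S4, hence also in S5 (every theorem of S4 is a theorem of S5).

S4, S5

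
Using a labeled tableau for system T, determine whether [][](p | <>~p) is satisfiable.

1. [][](p | <>~p), u
2. [](p | <>~p), u   [[]-rule on 1 via uRu]
3. p | <>~p, u   [[]-rule on 2 via uRu]
4. <>~p, u   [|-rule on 3 (branches; this branch)]
5. ~p, v   [<>-rule on 4: fresh world v, uRv]
6. [](p | <>~p), v   [[]-rule on 1 via uRv]
7. p | <>~p, v   [[]-rule on 2 via uRv]
8. <>~p, v   [|-rule on 7 (branches; this branch)]
9. ~p, w   [<>-rule on 8: fresh world w, vRw]
10. p | <>~p, w   [[]-rule on 6 via vRw]
11. <>~p, w   [|-rule on 10 (branches; this branch)]
12. ~p, x   [<>-rule on 11: fresh world x, wRx]
Accessibility: uRu, uRv, vRv, vRw, wRw, wRx, xRx

Yes, satisfiable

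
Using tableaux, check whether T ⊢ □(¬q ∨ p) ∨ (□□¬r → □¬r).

Tableau for the negation ¬(□(¬q ∨ p) ∨ (□□¬r → □¬r)):
1. ¬(□(¬q ∨ p) ∨ (□□¬r → □¬r)), u
2. ¬□(¬q ∨ p), u   [¬∨-rule on 1]
3. ¬(□□¬r → □¬r), u   [¬∨-rule on 1]
4. □□¬r, u   [¬→-rule on 3]
5. ¬□¬r, u   [¬→-rule on 3]
6. □¬r, u   [□-rule on 4 via uRu]
7. ¬r, u   [□-rule on 6 via uRu]
8. ¬(¬q ∨ p), v   [¬□-rule on 2: fresh world v, uRv]
9. q, v   [¬∨-rule on 8]
10. ¬p, v   [¬∨-rule on 8]
11. □¬r, v   [□-rule on 4 via uRv]
12. ¬r, v   [□-rule on 6 via uRv]
13. r, w   [¬□-rule on 5: fresh world w, uRw]
14. □¬r, w   [□-rule on 4 via uRw]
15. ¬r, w   [□-rule on 6 via uRw]
Accessibility: uRu, uRv, uRw, vRv, wRw
Branch closes: r and ¬r both at w.
All branches of the negation close; one closing branch shown above.

Valid in T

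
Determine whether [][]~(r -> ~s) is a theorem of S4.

Tableau for the negation ~[][]~(r -> ~s):
1. ~[][]~(r -> ~s), w0
2. ~[]~(r -> ~s), w1   [~[]-rule on 1: fresh world w1, w0Rw1]
3. r -> ~s, w2   [~[]-rule on 2: fresh world w2, w1Rw2]
4. ~s, w2   [->-rule on 3 (branches; this branch)]
Accessibility: w0Rw0, w0Rw1, w0Rw2, w1Rw1, w1Rw2, w2Rw2
The negation has an open branch (countermodel exists).

Invalid (countermodel exists)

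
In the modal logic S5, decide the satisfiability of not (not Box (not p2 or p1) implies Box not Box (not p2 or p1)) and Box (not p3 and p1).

1. not (not Box (not p2 or p1) implies Box not Box (not p2 or p1)) and Box (not p3 and p1), w0
2. not (not Box (not p2 or p1) implies Box not Box (not p2 or p1)), w0   [and-rule on 1]
3. Box (not p3 and p1), w0   [and-rule on 1]
4. not Box (not p2 or p1), w0   [neg-implies-rule on 2]
5. not Box not Box (not p2 or p1), w0   [neg-implies-rule on 2]
6. not p3 and p1, w0   [Box-rule on 3 via w0Rw0]
7. not p3, w0   [and-rule on 6]
8. p1, w0   [and-rule on 6]
9. not (not p2 or p1), w1   [neg-Box-rule on 4: fresh world w1, w0Rw1]
10. p2, w1   [neg-or-rule on 9]
11. not p1, w1   [neg-or-rule on 9]
12. not p3 and p1, w1   [Box-rule on 3 via w0Rw1]
13. not p3, w1   [and-rule on 12]
14. p1, w1   [and-rule on 12]
Accessibility: w0Rw0, w0Rw1, w1Rw0, w1Rw1
Branch closes: p1 and not p1 both at w1.
Every branch closes; the branch above is one of them.

No, unsatisfiable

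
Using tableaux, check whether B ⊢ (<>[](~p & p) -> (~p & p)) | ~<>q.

Tableau for the negation ~((<>[](~p & p) -> (~p & p)) | ~<>q):
1. ~((<>[](~p & p) -> (~p & p)) | ~<>q), w0
2. ~(<>[](~p & p) -> (~p & p)), w0
3. <>q, w0
4. <>[](~p & p), w0
5. ~(~p & p), w0
6. ~p, w0
7. q, w1
8. [](~p & p), w2
9. ~p & p, w0
10. p, w0
Accessibility: w0Rw0, w0Rw1, w0Rw2, w1Rw0, w1Rw1, w2Rw0, w2Rw2
Branch closes: p and ~p both at w0.
All branches of the negation close; one closing branch shown above.

Valid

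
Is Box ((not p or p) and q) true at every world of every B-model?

Invalid (countermodel exists)

Tableau for the negation not Box ((not p or p) and q):
1. not Box ((not p or p) and q), u
2. not ((not p or p) and q), v   [neg-Box-rule on 1: fresh world v, uRv]
3. not q, v   [neg-and-rule on 2 (branches; this branch)]
Accessibility: uRu, uRv, vRu, vRv
The negation has an open branch (countermodel exists).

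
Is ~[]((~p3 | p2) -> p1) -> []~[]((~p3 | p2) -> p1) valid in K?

Tableau for the negation ~(~[]((~p3 | p2) -> p1) -> []~[]((~p3 | p2) -> p1)):
1. ~(~[]((~p3 | p2) -> p1) -> []~[]((~p3 | p2) -> p1)), w0
2. ~[]((~p3 | p2) -> p1), w0   [~->-rule on 1]
3. ~[]~[]((~p3 | p2) -> p1), w0   [~->-rule on 1]
4. ~((~p3 | p2) -> p1), w1   [~[]-rule on 2: fresh world w1, w0Rw1]
5. ~p3 | p2, w1   [~->-rule on 4]
6. ~p1, w1   [~->-rule on 4]
7. p2, w1   [|-rule on 5 (branches; this branch)]
8. []((~p3 | p2) -> p1), w2   [~[]-rule on 3: fresh world w2, w0Rw2]
Accessibility: w0Rw1, w0Rw2
The negation has an open branch (countermodel exists).

Not valid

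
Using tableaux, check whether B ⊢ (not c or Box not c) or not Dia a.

Not valid

Tableau for the negation not ((not c or Box not c) or not Dia a):
1. not ((not c or Box not c) or not Dia a), u
2. not (not c or Box not c), u   [neg-or-rule on 1]
3. Dia a, u   [neg-or-rule on 1]
4. c, u   [neg-or-rule on 2]
5. not Box not c, u   [neg-or-rule on 2]
6. a, v   [Dia-rule on 3: fresh world v, uRv]
7. c, w   [neg-Box-rule on 5: fresh world w, uRw]
Accessibility: uRu, uRv, uRw, vRu, vRv, wRu, wRw
The negation has an open branch (countermodel exists).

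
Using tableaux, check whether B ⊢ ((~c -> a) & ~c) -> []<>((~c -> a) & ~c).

Valid

Tableau for the negation ~(((~c -> a) & ~c) -> []<>((~c -> a) & ~c)):
1. ~(((~c -> a) & ~c) -> []<>((~c -> a) & ~c)), 0
2. (~c -> a) & ~c, 0   [~->-rule on 1]
3. ~[]<>((~c -> a) & ~c), 0   [~->-rule on 1]
4. ~c -> a, 0   [&-rule on 2]
5. ~c, 0   [&-rule on 2]
6. a, 0   [->-rule on 4 (branches; this branch)]
7. ~<>((~c -> a) & ~c), 1   [~[]-rule on 3: fresh world 1, 0R1]
8. ~((~c -> a) & ~c), 0   [~<>-rule on 7 via 1R0]
9. ~((~c -> a) & ~c), 1   [~<>-rule on 7 via 1R1]
10. ~(~c -> a), 0   [~&-rule on 8 (branches; this branch)]
11. ~a, 0   [~->-rule on 10]
Accessibility: 0R0, 0R1, 1R0, 1R1
Branch closes: a and ~a both at 0.
Every branch of the negation's tableau closes; the branch above is one of them.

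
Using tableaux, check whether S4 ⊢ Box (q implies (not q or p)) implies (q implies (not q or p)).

Yes, valid

Tableau for the negation not (Box (q implies (not q or p)) implies (q implies (not q or p))):
1. not (Box (q implies (not q or p)) implies (q implies (not q or p))), w0
2. Box (q implies (not q or p)), w0
3. not (q implies (not q or p)), w0
4. q, w0
5. not (not q or p), w0
6. not p, w0
7. q implies (not q or p), w0
8. not q or p, w0
9. p, w0
Accessibility: w0Rw0
Branch closes: p and not p both at w0.
Every branch of the negation's tableau closes; the branch above is one of them.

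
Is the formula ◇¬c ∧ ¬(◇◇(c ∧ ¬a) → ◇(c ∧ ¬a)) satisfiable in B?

1. ◇¬c ∧ ¬(◇◇(c ∧ ¬a) → ◇(c ∧ ¬a)), 0
2. ◇¬c, 0
3. ¬(◇◇(c ∧ ¬a) → ◇(c ∧ ¬a)), 0
4. ◇◇(c ∧ ¬a), 0
5. ¬◇(c ∧ ¬a), 0
6. ¬(c ∧ ¬a), 0
7. a, 0
8. ¬c, 1
9. ¬(c ∧ ¬a), 1
10. a, 1
11. ◇(c ∧ ¬a), 2
12. ¬(c ∧ ¬a), 2
13. a, 2
14. c ∧ ¬a, 3
15. c, 3
16. ¬a, 3
Accessibility: 0R0, 0R1, 0R2, 1R0, 1R1, 2R0, 2R2, 2R3, 3R2, 3R3

Satisfiable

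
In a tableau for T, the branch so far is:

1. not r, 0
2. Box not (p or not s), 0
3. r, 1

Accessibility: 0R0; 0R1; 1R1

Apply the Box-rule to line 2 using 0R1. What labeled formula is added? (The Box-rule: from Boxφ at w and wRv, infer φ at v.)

not (p or not s), 1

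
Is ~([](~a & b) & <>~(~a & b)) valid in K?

Valid

Tableau for the negation [](~a & b) & <>~(~a & b):
1. [](~a & b) & <>~(~a & b), w0
2. [](~a & b), w0
3. <>~(~a & b), w0
4. ~(~a & b), w1
5. ~a & b, w1
6. ~a, w1
7. b, w1
8. ~b, w1
Accessibility: w0Rw1
Branch closes: b and ~b both at w1.
Every branch of the negation's tableau closes; the branch above is one of them.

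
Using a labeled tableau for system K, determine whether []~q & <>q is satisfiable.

Unsatisfiable (every branch closes)

1. []~q & <>q, u
2. []~q, u
3. <>q, u
4. q, v
5. ~q, v
Accessibility: uRv
Branch closes: q and ~q both at v.
Every branch closes; the branch above is one of them.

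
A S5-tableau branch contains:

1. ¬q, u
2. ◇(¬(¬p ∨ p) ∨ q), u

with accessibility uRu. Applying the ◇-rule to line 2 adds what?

a fresh world v with uRv, and ¬(¬p ∨ p) ∨ q at v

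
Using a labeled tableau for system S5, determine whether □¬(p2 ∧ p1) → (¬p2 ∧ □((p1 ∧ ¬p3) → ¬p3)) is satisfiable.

Satisfiable (open branch found)

1. □¬(p2 ∧ p1) → (¬p2 ∧ □((p1 ∧ ¬p3) → ¬p3)), 0
2. ¬p2 ∧ □((p1 ∧ ¬p3) → ¬p3), 0
3. ¬p2, 0
4. □((p1 ∧ ¬p3) → ¬p3), 0
5. (p1 ∧ ¬p3) → ¬p3, 0
6. ¬p3, 0
Accessibility: 0R0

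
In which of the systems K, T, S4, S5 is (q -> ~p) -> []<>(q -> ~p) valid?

S5

S4-tableau for the negation ~((q -> ~p) -> []<>(q -> ~p)):
1. ~((q -> ~p) -> []<>(q -> ~p)), 0
2. q -> ~p, 0   [~->-rule on 1]
3. ~[]<>(q -> ~p), 0   [~->-rule on 1]
4. ~p, 0   [->-rule on 2 (branches; this branch)]
5. ~<>(q -> ~p), 1   [~[]-rule on 3: fresh world 1, 0R1]
6. ~(q -> ~p), 1   [~<>-rule on 5 via 1R1]
7. q, 1   [~->-rule on 6]
8. p, 1   [~->-rule on 6]
Accessibility: 0R0, 0R1, 1R1
Complete open branch: countermodel on an S4-frame, so not valid in S4, nor in K, T (the same frame is also a K-frame and a T-frame).
S5-tableau for the negation ~((q -> ~p) -> []<>(q -> ~p)):
1. ~((q -> ~p) -> []<>(q -> ~p)), 0
2. q -> ~p, 0   [~->-rule on 1]
3. ~[]<>(q -> ~p), 0   [~->-rule on 1]
4. ~p, 0   [->-rule on 2 (branches; this branch)]
5. ~<>(q -> ~p), 1   [~[]-rule on 3: fresh world 1, 0R1]
6. ~(q -> ~p), 0   [~<>-rule on 5 via 1R0]
7. q, 0   [~->-rule on 6]
8. p, 0   [~->-rule on 6]
Accessibility: 0R0, 0R1, 1R0, 1R1
Branch closes: p and ~p both at 0.
Every branch closes (one shown): valid in S5.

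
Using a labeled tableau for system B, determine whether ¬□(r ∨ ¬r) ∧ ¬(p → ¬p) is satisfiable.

Unsatisfiable

1. ¬□(r ∨ ¬r) ∧ ¬(p → ¬p), w0
2. ¬□(r ∨ ¬r), w0   [∧-rule on 1]
3. ¬(p → ¬p), w0   [∧-rule on 1]
4. p, w0   [¬→-rule on 3]
5. ¬(r ∨ ¬r), w1   [¬□-rule on 2: fresh world w1, w0Rw1]
6. ¬r, w1   [¬∨-rule on 5]
7. r, w1   [¬∨-rule on 5]
Accessibility: w0Rw0, w0Rw1, w1Rw0, w1Rw1
Branch closes: r and ¬r both at w1.
Every branch closes; the branch above is one of them.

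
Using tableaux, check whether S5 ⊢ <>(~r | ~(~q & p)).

Not valid

Tableau for the negation ~<>(~r | ~(~q & p)):
1. ~<>(~r | ~(~q & p)), w0
2. ~(~r | ~(~q & p)), w0   [~<>-rule on 1 via w0Rw0]
3. r, w0   [~|-rule on 2]
4. ~q & p, w0   [~|-rule on 2]
5. ~q, w0   [&-rule on 4]
6. p, w0   [&-rule on 4]
Accessibility: w0Rw0
The negation has an open branch (countermodel exists).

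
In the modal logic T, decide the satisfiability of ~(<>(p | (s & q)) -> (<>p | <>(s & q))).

Unsatisfiable

1. ~(<>(p | (s & q)) -> (<>p | <>(s & q))), 0
2. <>(p | (s & q)), 0
3. ~(<>p | <>(s & q)), 0
4. ~<>p, 0
5. ~<>(s & q), 0
6. ~p, 0
7. ~(s & q), 0
8. ~q, 0
9. p | (s & q), 1
10. ~p, 1
11. ~(s & q), 1
12. s & q, 1
13. s, 1
14. q, 1
15. ~q, 1
Accessibility: 0R0, 0R1, 1R1
Branch closes: q and ~q both at 1.
Every branch closes; the branch above is one of them.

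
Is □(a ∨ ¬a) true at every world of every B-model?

Valid in B

Tableau for the negation ¬□(a ∨ ¬a):
1. ¬□(a ∨ ¬a), 0
2. ¬(a ∨ ¬a), 1   [¬□-rule on 1: fresh world 1, 0R1]
3. ¬a, 1   [¬∨-rule on 2]
4. a, 1   [¬∨-rule on 2]
Accessibility: 0R0, 0R1, 1R0, 1R1
Branch closes: a and ¬a both at 1.
Every branch of the negation's tableau closes; the branch above is one of them.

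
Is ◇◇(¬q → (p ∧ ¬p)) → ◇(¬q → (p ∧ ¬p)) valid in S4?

Valid in S4

Tableau for the negation ¬(◇◇(¬q → (p ∧ ¬p)) → ◇(¬q → (p ∧ ¬p))):
1. ¬(◇◇(¬q → (p ∧ ¬p)) → ◇(¬q → (p ∧ ¬p))), w0
2. ◇◇(¬q → (p ∧ ¬p)), w0
3. ¬◇(¬q → (p ∧ ¬p)), w0
4. ¬(¬q → (p ∧ ¬p)), w0
5. ¬q, w0
6. ¬(p ∧ ¬p), w0
7. p, w0
8. ◇(¬q → (p ∧ ¬p)), w1
9. ¬(¬q → (p ∧ ¬p)), w1
10. ¬q, w1
11. ¬(p ∧ ¬p), w1
12. p, w1
13. ¬q → (p ∧ ¬p), w2
14. ¬(¬q → (p ∧ ¬p)), w2
15. ¬q, w2
16. ¬(p ∧ ¬p), w2
17. p ∧ ¬p, w2
18. p, w2
19. ¬p, w2
Accessibility: w0Rw0, w0Rw1, w0Rw2, w1Rw1, w1Rw2, w2Rw2
Branch closes: p and ¬p both at w2.
All branches of the negation close; one closing branch shown above.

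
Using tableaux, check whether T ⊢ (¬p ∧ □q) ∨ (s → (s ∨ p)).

Yes, valid

Tableau for the negation ¬((¬p ∧ □q) ∨ (s → (s ∨ p))):
1. ¬((¬p ∧ □q) ∨ (s → (s ∨ p))), 0
2. ¬(¬p ∧ □q), 0
3. ¬(s → (s ∨ p)), 0
4. s, 0
5. ¬(s ∨ p), 0
6. ¬s, 0
7. ¬p, 0
Accessibility: 0R0
Branch closes: s and ¬s both at 0.
Every branch of the negation's tableau closes; the branch above is one of them.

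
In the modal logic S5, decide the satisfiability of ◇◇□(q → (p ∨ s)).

Yes, satisfiable

1. ◇◇□(q → (p ∨ s)), 0
2. ◇□(q → (p ∨ s)), 1
3. □(q → (p ∨ s)), 2
4. q → (p ∨ s), 0
5. q → (p ∨ s), 1
6. q → (p ∨ s), 2
7. p ∨ s, 0
8. p ∨ s, 1
9. p ∨ s, 2
10. s, 0
11. s, 1
12. s, 2
Accessibility: 0R0, 0R1, 0R2, 1R0, 1R1, 1R2, 2R0, 2R1, 2R2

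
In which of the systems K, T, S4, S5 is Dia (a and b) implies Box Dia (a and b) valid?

S5

S4-tableau for the negation not (Dia (a and b) implies Box Dia (a and b)):
1. not (Dia (a and b) implies Box Dia (a and b)), w0
2. Dia (a and b), w0   [neg-implies-rule on 1]
3. not Box Dia (a and b), w0   [neg-implies-rule on 1]
4. a and b, w1   [Dia-rule on 2: fresh world w1, w0Rw1]
5. a, w1   [and-rule on 4]
6. b, w1   [and-rule on 4]
7. not Dia (a and b), w2   [neg-Box-rule on 3: fresh world w2, w0Rw2]
8. not (a and b), w2   [neg-Dia-rule on 7 via w2Rw2]
9. not b, w2   [neg-and-rule on 8 (branches; this branch)]
Accessibility: w0Rw0, w0Rw1, w0Rw2, w1Rw1, w2Rw2
Complete open branch: countermodel on an S4-frame, so not valid in S4, nor in K, T (the same frame is also a K-frame and a T-frame).
S5-tableau for the negation not (Dia (a and b) implies Box Dia (a and b)):
1. not (Dia (a and b) implies Box Dia (a and b)), w0
2. Dia (a and b), w0   [neg-implies-rule on 1]
3. not Box Dia (a and b), w0   [neg-implies-rule on 1]
4. a and b, w1   [Dia-rule on 2: fresh world w1, w0Rw1]
5. a, w1   [and-rule on 4]
6. b, w1   [and-rule on 4]
7. not Dia (a and b), w2   [neg-Box-rule on 3: fresh world w2, w0Rw2]
8. not (a and b), w0   [neg-Dia-rule on 7 via w2Rw0]
9. not (a and b), w1   [neg-Dia-rule on 7 via w2Rw1]
10. not (a and b), w2   [neg-Dia-rule on 7 via w2Rw2]
11. not b, w0   [neg-and-rule on 8 (branches; this branch)]
12. not b, w1   [neg-and-rule on 9 (branches; this branch)]
Accessibility: w0Rw0, w0Rw1, w0Rw2, w1Rw0, w1Rw1, w1Rw2, w2Rw0, w2Rw1, w2Rw2
Branch closes: b and not b both at w1.
Every branch closes (one shown): valid in S5.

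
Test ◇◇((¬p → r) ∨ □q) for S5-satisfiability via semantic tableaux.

Satisfiable

1. ◇◇((¬p → r) ∨ □q), u
2. ◇((¬p → r) ∨ □q), v   [◇-rule on 1: fresh world v, uRv]
3. (¬p → r) ∨ □q, w   [◇-rule on 2: fresh world w, vRw]
4. □q, w   [∨-rule on 3 (branches; this branch)]
5. q, u   [□-rule on 4 via wRu]
6. q, v   [□-rule on 4 via wRv]
7. q, w   [□-rule on 4 via wRw]
Accessibility: uRu, uRv, uRw, vRu, vRv, vRw, wRu, wRv, wRw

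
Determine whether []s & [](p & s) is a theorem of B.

Tableau for the negation ~([]s & [](p & s)):
1. ~([]s & [](p & s)), 0
2. ~[](p & s), 0
3. ~(p & s), 1
4. ~s, 1
Accessibility: 0R0, 0R1, 1R0, 1R1
The negation has an open branch (countermodel exists).

Not valid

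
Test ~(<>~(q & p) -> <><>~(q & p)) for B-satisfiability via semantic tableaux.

Unsatisfiable (every branch closes)

1. ~(<>~(q & p) -> <><>~(q & p)), w0
2. <>~(q & p), w0   [~->-rule on 1]
3. ~<><>~(q & p), w0   [~->-rule on 1]
4. ~<>~(q & p), w0   [~<>-rule on 3 via w0Rw0]
5. q & p, w0   [~<>-rule on 4 via w0Rw0]
6. q, w0   [&-rule on 5]
7. p, w0   [&-rule on 5]
8. ~(q & p), w1   [<>-rule on 2: fresh world w1, w0Rw1]
9. ~<>~(q & p), w1   [~<>-rule on 3 via w0Rw1]
10. q & p, w1   [~<>-rule on 4 via w0Rw1]
11. q, w1   [&-rule on 10]
12. p, w1   [&-rule on 10]
13. ~p, w1   [~&-rule on 8 (branches; this branch)]
Accessibility: w0Rw0, w0Rw1, w1Rw0, w1Rw1
Branch closes: p and ~p both at w1.
Every branch closes; the branch above is one of them.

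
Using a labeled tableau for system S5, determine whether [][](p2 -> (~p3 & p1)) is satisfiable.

Satisfiable (open branch found)

1. [][](p2 -> (~p3 & p1)), 0
2. [](p2 -> (~p3 & p1)), 0
3. p2 -> (~p3 & p1), 0
4. ~p3 & p1, 0
5. ~p3, 0
6. p1, 0
Accessibility: 0R0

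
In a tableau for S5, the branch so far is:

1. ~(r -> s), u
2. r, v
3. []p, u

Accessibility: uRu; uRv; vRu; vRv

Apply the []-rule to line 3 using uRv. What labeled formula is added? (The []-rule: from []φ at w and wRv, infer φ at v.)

p, v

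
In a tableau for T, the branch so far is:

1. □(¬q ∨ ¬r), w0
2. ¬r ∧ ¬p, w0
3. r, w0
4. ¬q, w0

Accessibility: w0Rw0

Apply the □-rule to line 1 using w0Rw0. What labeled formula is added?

¬q ∨ ¬r, w0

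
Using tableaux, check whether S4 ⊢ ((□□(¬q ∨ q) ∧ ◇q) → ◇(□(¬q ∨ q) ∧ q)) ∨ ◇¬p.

Tableau for the negation ¬(((□□(¬q ∨ q) ∧ ◇q) → ◇(□(¬q ∨ q) ∧ q)) ∨ ◇¬p):
1. ¬(((□□(¬q ∨ q) ∧ ◇q) → ◇(□(¬q ∨ q) ∧ q)) ∨ ◇¬p), u
2. ¬((□□(¬q ∨ q) ∧ ◇q) → ◇(□(¬q ∨ q) ∧ q)), u
3. ¬◇¬p, u
4. □□(¬q ∨ q) ∧ ◇q, u
5. ¬◇(□(¬q ∨ q) ∧ q), u
6. □□(¬q ∨ q), u
7. ◇q, u
8. p, u
9. ¬(□(¬q ∨ q) ∧ q), u
10. □(¬q ∨ q), u
11. ¬q ∨ q, u
12. ¬q, u
13. q, v
14. p, v
15. ¬(□(¬q ∨ q) ∧ q), v
16. □(¬q ∨ q), v
17. ¬q ∨ q, v
18. ¬□(¬q ∨ q), v
19. ¬(¬q ∨ q), w
20. q, w
21. ¬q, w
Accessibility: uRu, uRv, uRw, vRv, vRw, wRw
Branch closes: q and ¬q both at w.
Every branch of the negation's tableau closes; the branch above is one of them.

Yes, valid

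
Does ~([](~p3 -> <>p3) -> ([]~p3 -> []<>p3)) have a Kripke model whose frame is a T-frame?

1. ~([](~p3 -> <>p3) -> ([]~p3 -> []<>p3)), u
2. [](~p3 -> <>p3), u
3. ~([]~p3 -> []<>p3), u
4. []~p3, u
5. ~[]<>p3, u
6. ~p3 -> <>p3, u
7. ~p3, u
8. <>p3, u
9. ~<>p3, v
10. ~p3 -> <>p3, v
11. ~p3, v
12. <>p3, v
13. p3, w
14. ~p3 -> <>p3, w
15. ~p3, w
Accessibility: uRu, uRv, uRw, vRv, wRw
Branch closes: p3 and ~p3 both at w.
All branches of the tableau close; one closing branch shown above.

No, unsatisfiable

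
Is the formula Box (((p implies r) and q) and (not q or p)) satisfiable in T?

1. Box (((p implies r) and q) and (not q or p)), u
2. ((p implies r) and q) and (not q or p), u   [Box-rule on 1 via uRu]
3. (p implies r) and q, u   [and-rule on 2]
4. not q or p, u   [and-rule on 2]
5. p implies r, u   [and-rule on 3]
6. q, u   [and-rule on 3]
7. p, u   [or-rule on 4 (branches; this branch)]
8. r, u   [implies-rule on 5 (branches; this branch)]
Accessibility: uRu

Satisfiable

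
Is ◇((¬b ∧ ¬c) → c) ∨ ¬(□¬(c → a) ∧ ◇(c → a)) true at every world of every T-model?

Tableau for the negation ¬(◇((¬b ∧ ¬c) → c) ∨ ¬(□¬(c → a) ∧ ◇(c → a))):
1. ¬(◇((¬b ∧ ¬c) → c) ∨ ¬(□¬(c → a) ∧ ◇(c → a))), u
2. ¬◇((¬b ∧ ¬c) → c), u
3. □¬(c → a) ∧ ◇(c → a), u
4. □¬(c → a), u
5. ◇(c → a), u
6. ¬((¬b ∧ ¬c) → c), u
7. ¬b ∧ ¬c, u
8. ¬c, u
9. ¬b, u
10. ¬(c → a), u
11. c, u
12. ¬a, u
Accessibility: uRu
Branch closes: c and ¬c both at u.
All branches of the negation close; one closing branch shown above.

Valid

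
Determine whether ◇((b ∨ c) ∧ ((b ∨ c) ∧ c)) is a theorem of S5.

Tableau for the negation ¬◇((b ∨ c) ∧ ((b ∨ c) ∧ c)):
1. ¬◇((b ∨ c) ∧ ((b ∨ c) ∧ c)), w0
2. ¬((b ∨ c) ∧ ((b ∨ c) ∧ c)), w0
3. ¬((b ∨ c) ∧ c), w0
4. ¬c, w0
Accessibility: w0Rw0
The negation has an open branch (countermodel exists).

Not valid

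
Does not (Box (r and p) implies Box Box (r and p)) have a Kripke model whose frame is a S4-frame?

1. not (Box (r and p) implies Box Box (r and p)), u
2. Box (r and p), u
3. not Box Box (r and p), u
4. r and p, u
5. r, u
6. p, u
7. not Box (r and p), v
8. r and p, v
9. r, v
10. p, v
11. not (r and p), w
12. r and p, w
13. r, w
14. p, w
15. not p, w
Accessibility: uRu, uRv, uRw, vRv, vRw, wRw
Branch closes: p and not p both at w.
(One branch shown.) All branches close.

No, unsatisfiable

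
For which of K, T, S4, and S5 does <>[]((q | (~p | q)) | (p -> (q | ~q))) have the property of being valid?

T-tableau for the negation ~<>[]((q | (~p | q)) | (p -> (q | ~q))):
1. ~<>[]((q | (~p | q)) | (p -> (q | ~q))), w0
2. ~[]((q | (~p | q)) | (p -> (q | ~q))), w0
3. ~((q | (~p | q)) | (p -> (q | ~q))), w1
4. ~(q | (~p | q)), w1
5. ~(p -> (q | ~q)), w1
6. ~q, w1
7. ~(~p | q), w1
8. p, w1
9. ~(q | ~q), w1
10. q, w1
Accessibility: w0Rw0, w0Rw1, w1Rw1
Branch closes: q and ~q both at w1.
Every branch closes (one shown): valid in T, hence also in S4, S5 (every theorem of T is a theorem of S4 and S5).
K-tableau for the negation ~<>[]((q | (~p | q)) | (p -> (q | ~q))):
1. ~<>[]((q | (~p | q)) | (p -> (q | ~q))), w0
Complete open branch: countermodel on a K-frame, so not valid in K.

T, S4, S5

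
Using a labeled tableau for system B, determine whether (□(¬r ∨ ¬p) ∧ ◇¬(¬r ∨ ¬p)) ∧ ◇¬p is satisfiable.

1. (□(¬r ∨ ¬p) ∧ ◇¬(¬r ∨ ¬p)) ∧ ◇¬p, w0
2. □(¬r ∨ ¬p) ∧ ◇¬(¬r ∨ ¬p), w0   [∧-rule on 1]
3. ◇¬p, w0   [∧-rule on 1]
4. □(¬r ∨ ¬p), w0   [∧-rule on 2]
5. ◇¬(¬r ∨ ¬p), w0   [∧-rule on 2]
6. ¬r ∨ ¬p, w0   [□-rule on 4 via w0Rw0]
7. ¬p, w0   [∨-rule on 6 (branches; this branch)]
8. ¬p, w1   [◇-rule on 3: fresh world w1, w0Rw1]
9. ¬r ∨ ¬p, w1   [□-rule on 4 via w0Rw1]
10. ¬(¬r ∨ ¬p), w2   [◇-rule on 5: fresh world w2, w0Rw2]
11. r, w2   [¬∨-rule on 10]
12. p, w2   [¬∨-rule on 10]
13. ¬r ∨ ¬p, w2   [□-rule on 4 via w0Rw2]
14. ¬p, w2   [∨-rule on 13 (branches; this branch)]
Accessibility: w0Rw0, w0Rw1, w0Rw2, w1Rw0, w1Rw1, w2Rw0, w2Rw2
Branch closes: p and ¬p both at w2.
All branches of the tableau close; one closing branch shown above.

Unsatisfiable (every branch closes)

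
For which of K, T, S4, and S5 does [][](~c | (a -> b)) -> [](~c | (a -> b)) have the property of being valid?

T, S4, S5

K-tableau for the negation ~([][](~c | (a -> b)) -> [](~c | (a -> b))):
1. ~([][](~c | (a -> b)) -> [](~c | (a -> b))), 0
2. [][](~c | (a -> b)), 0
3. ~[](~c | (a -> b)), 0
4. ~(~c | (a -> b)), 1
5. c, 1
6. ~(a -> b), 1
7. a, 1
8. ~b, 1
9. [](~c | (a -> b)), 1
Accessibility: 0R1
Complete open branch: countermodel on a K-frame, so not valid in K.
T-tableau for the negation ~([][](~c | (a -> b)) -> [](~c | (a -> b))):
1. ~([][](~c | (a -> b)) -> [](~c | (a -> b))), 0
2. [][](~c | (a -> b)), 0
3. ~[](~c | (a -> b)), 0
4. [](~c | (a -> b)), 0
5. ~c | (a -> b), 0
6. a -> b, 0
7. b, 0
8. ~(~c | (a -> b)), 1
9. c, 1
10. ~(a -> b), 1
11. a, 1
12. ~b, 1
13. [](~c | (a -> b)), 1
14. ~c | (a -> b), 1
15. a -> b, 1
16. b, 1
Accessibility: 0R0, 0R1, 1R1
Branch closes: b and ~b both at 1.
Every branch closes (one shown): valid in T, hence also in S4, S5 (every theorem of T is a theorem of S4 and S5).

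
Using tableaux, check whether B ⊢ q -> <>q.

Yes, valid

Tableau for the negation ~(q -> <>q):
1. ~(q -> <>q), w0
2. q, w0   [~->-rule on 1]
3. ~<>q, w0   [~->-rule on 1]
4. ~q, w0   [~<>-rule on 3 via w0Rw0]
Accessibility: w0Rw0
Branch closes: q and ~q both at w0.
All branches of the negation close; one closing branch shown above.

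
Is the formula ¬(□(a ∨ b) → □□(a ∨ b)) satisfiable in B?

1. ¬(□(a ∨ b) → □□(a ∨ b)), u
2. □(a ∨ b), u
3. ¬□□(a ∨ b), u
4. a ∨ b, u
5. b, u
6. ¬□(a ∨ b), v
7. a ∨ b, v
8. b, v
9. ¬(a ∨ b), w
10. ¬a, w
11. ¬b, w
Accessibility: uRu, uRv, vRu, vRv, vRw, wRv, wRw

Satisfiable (open branch found)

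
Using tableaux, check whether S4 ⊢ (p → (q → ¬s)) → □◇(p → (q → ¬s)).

Invalid (countermodel exists)

Tableau for the negation ¬((p → (q → ¬s)) → □◇(p → (q → ¬s))):
1. ¬((p → (q → ¬s)) → □◇(p → (q → ¬s))), w0
2. p → (q → ¬s), w0   [¬→-rule on 1]
3. ¬□◇(p → (q → ¬s)), w0   [¬→-rule on 1]
4. q → ¬s, w0   [→-rule on 2 (branches; this branch)]
5. ¬s, w0   [→-rule on 4 (branches; this branch)]
6. ¬◇(p → (q → ¬s)), w1   [¬□-rule on 3: fresh world w1, w0Rw1]
7. ¬(p → (q → ¬s)), w1   [¬◇-rule on 6 via w1Rw1]
8. p, w1   [¬→-rule on 7]
9. ¬(q → ¬s), w1   [¬→-rule on 7]
10. q, w1   [¬→-rule on 9]
11. s, w1   [¬→-rule on 9]
Accessibility: w0Rw0, w0Rw1, w1Rw1
The negation has an open branch (countermodel exists).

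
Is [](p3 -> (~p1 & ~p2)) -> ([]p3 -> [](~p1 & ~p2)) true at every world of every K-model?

Valid

Tableau for the negation ~([](p3 -> (~p1 & ~p2)) -> ([]p3 -> [](~p1 & ~p2))):
1. ~([](p3 -> (~p1 & ~p2)) -> ([]p3 -> [](~p1 & ~p2))), w0
2. [](p3 -> (~p1 & ~p2)), w0
3. ~([]p3 -> [](~p1 & ~p2)), w0
4. []p3, w0
5. ~[](~p1 & ~p2), w0
6. ~(~p1 & ~p2), w1
7. p3 -> (~p1 & ~p2), w1
8. p3, w1
9. p2, w1
10. ~p1 & ~p2, w1
11. ~p1, w1
12. ~p2, w1
Accessibility: w0Rw1
Branch closes: p2 and ~p2 both at w1.
All branches of the negation close; one closing branch shown above.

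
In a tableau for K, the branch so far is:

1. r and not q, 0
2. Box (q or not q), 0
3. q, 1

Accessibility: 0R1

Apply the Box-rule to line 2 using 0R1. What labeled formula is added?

q or not q, 1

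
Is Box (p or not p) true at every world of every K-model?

Valid in K

Tableau for the negation not Box (p or not p):
1. not Box (p or not p), u
2. not (p or not p), v
3. not p, v
4. p, v
Accessibility: uRv
Branch closes: p and not p both at v.
All branches of the negation close; one closing branch shown above.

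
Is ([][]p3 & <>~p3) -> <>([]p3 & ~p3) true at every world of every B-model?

Tableau for the negation ~(([][]p3 & <>~p3) -> <>([]p3 & ~p3)):
1. ~(([][]p3 & <>~p3) -> <>([]p3 & ~p3)), u
2. [][]p3 & <>~p3, u   [~->-rule on 1]
3. ~<>([]p3 & ~p3), u   [~->-rule on 1]
4. [][]p3, u   [&-rule on 2]
5. <>~p3, u   [&-rule on 2]
6. ~([]p3 & ~p3), u   [~<>-rule on 3 via uRu]
7. []p3, u   [[]-rule on 4 via uRu]
8. p3, u   [[]-rule on 7 via uRu]
9. ~p3, v   [<>-rule on 5: fresh world v, uRv]
10. ~([]p3 & ~p3), v   [~<>-rule on 3 via uRv]
11. []p3, v   [[]-rule on 4 via uRv]
12. p3, v   [[]-rule on 7 via uRv]
Accessibility: uRu, uRv, vRu, vRv
Branch closes: p3 and ~p3 both at v.
Every branch of the negation's tableau closes; the branch above is one of them.

Yes, valid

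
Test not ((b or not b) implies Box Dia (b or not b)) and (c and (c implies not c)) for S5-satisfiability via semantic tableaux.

1. not ((b or not b) implies Box Dia (b or not b)) and (c and (c implies not c)), u
2. not ((b or not b) implies Box Dia (b or not b)), u   [and-rule on 1]
3. c and (c implies not c), u   [and-rule on 1]
4. b or not b, u   [neg-implies-rule on 2]
5. not Box Dia (b or not b), u   [neg-implies-rule on 2]
6. c, u   [and-rule on 3]
7. c implies not c, u   [and-rule on 3]
8. not b, u   [or-rule on 4 (branches; this branch)]
9. not c, u   [implies-rule on 7 (branches; this branch)]
Accessibility: uRu
Branch closes: c and not c both at u.
Every branch closes; the branch above is one of them.

No, unsatisfiable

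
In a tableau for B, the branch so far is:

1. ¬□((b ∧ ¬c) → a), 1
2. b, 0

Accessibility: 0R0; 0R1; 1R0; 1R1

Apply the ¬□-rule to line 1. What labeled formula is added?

a fresh world 2 with 1R2, and ¬((b ∧ ¬c) → a) at 2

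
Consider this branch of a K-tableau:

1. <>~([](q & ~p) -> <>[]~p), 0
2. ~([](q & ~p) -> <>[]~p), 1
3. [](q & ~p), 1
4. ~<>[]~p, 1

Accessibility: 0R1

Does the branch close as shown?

No, open

There is no literal clash: for every atom and world, at most one sign appears.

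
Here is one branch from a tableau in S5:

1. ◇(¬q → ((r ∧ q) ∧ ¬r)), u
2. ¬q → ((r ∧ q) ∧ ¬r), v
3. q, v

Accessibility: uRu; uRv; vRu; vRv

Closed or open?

Not closed

No world carries both an atom and its negation.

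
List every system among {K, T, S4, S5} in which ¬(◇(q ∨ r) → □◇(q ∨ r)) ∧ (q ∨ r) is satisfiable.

K, T, S4

S4-tableau for the formula:
1. ¬(◇(q ∨ r) → □◇(q ∨ r)) ∧ (q ∨ r), 0
2. ¬(◇(q ∨ r) → □◇(q ∨ r)), 0   [∧-rule on 1]
3. q ∨ r, 0   [∧-rule on 1]
4. ◇(q ∨ r), 0   [¬→-rule on 2]
5. ¬□◇(q ∨ r), 0   [¬→-rule on 2]
6. r, 0   [∨-rule on 3 (branches; this branch)]
7. q ∨ r, 1   [◇-rule on 4: fresh world 1, 0R1]
8. r, 1   [∨-rule on 7 (branches; this branch)]
9. ¬◇(q ∨ r), 2   [¬□-rule on 5: fresh world 2, 0R2]
10. ¬(q ∨ r), 2   [¬◇-rule on 9 via 2R2]
11. ¬q, 2   [¬∨-rule on 10]
12. ¬r, 2   [¬∨-rule on 10]
Accessibility: 0R0, 0R1, 0R2, 1R1, 2R2
Complete open branch: satisfiable in S4, hence also in K, T (this S4-model is also a K-model and a T-model).
S5-tableau for the formula:
1. ¬(◇(q ∨ r) → □◇(q ∨ r)) ∧ (q ∨ r), 0
2. ¬(◇(q ∨ r) → □◇(q ∨ r)), 0   [∧-rule on 1]
3. q ∨ r, 0   [∧-rule on 1]
4. ◇(q ∨ r), 0   [¬→-rule on 2]
5. ¬□◇(q ∨ r), 0   [¬→-rule on 2]
6. r, 0   [∨-rule on 3 (branches; this branch)]
7. q ∨ r, 1   [◇-rule on 4: fresh world 1, 0R1]
8. r, 1   [∨-rule on 7 (branches; this branch)]
9. ¬◇(q ∨ r), 2   [¬□-rule on 5: fresh world 2, 0R2]
10. ¬(q ∨ r), 0   [¬◇-rule on 9 via 2R0]
11. ¬q, 0   [¬∨-rule on 10]
12. ¬r, 0   [¬∨-rule on 10]
Accessibility: 0R0, 0R1, 0R2, 1R0, 1R1, 1R2, 2R0, 2R1, 2R2
Branch closes: r and ¬r both at 0.
Every branch closes (one shown): unsatisfiable in S5.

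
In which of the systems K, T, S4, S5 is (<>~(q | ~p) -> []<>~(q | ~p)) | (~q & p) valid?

S5

S4-tableau for the negation ~((<>~(q | ~p) -> []<>~(q | ~p)) | (~q & p)):
1. ~((<>~(q | ~p) -> []<>~(q | ~p)) | (~q & p)), 0
2. ~(<>~(q | ~p) -> []<>~(q | ~p)), 0   [~|-rule on 1]
3. ~(~q & p), 0   [~|-rule on 1]
4. <>~(q | ~p), 0   [~->-rule on 2]
5. ~[]<>~(q | ~p), 0   [~->-rule on 2]
6. ~p, 0   [~&-rule on 3 (branches; this branch)]
7. ~(q | ~p), 1   [<>-rule on 4: fresh world 1, 0R1]
8. ~q, 1   [~|-rule on 7]
9. p, 1   [~|-rule on 7]
10. ~<>~(q | ~p), 2   [~[]-rule on 5: fresh world 2, 0R2]
11. q | ~p, 2   [~<>-rule on 10 via 2R2]
12. ~p, 2   [|-rule on 11 (branches; this branch)]
Accessibility: 0R0, 0R1, 0R2, 1R1, 2R2
Complete open branch: countermodel on an S4-frame, so not valid in S4, nor in K, T (the same frame is also a K-frame and a T-frame).
S5-tableau for the negation ~((<>~(q | ~p) -> []<>~(q | ~p)) | (~q & p)):
1. ~((<>~(q | ~p) -> []<>~(q | ~p)) | (~q & p)), 0
2. ~(<>~(q | ~p) -> []<>~(q | ~p)), 0   [~|-rule on 1]
3. ~(~q & p), 0   [~|-rule on 1]
4. <>~(q | ~p), 0   [~->-rule on 2]
5. ~[]<>~(q | ~p), 0   [~->-rule on 2]
6. ~p, 0   [~&-rule on 3 (branches; this branch)]
7. ~(q | ~p), 1   [<>-rule on 4: fresh world 1, 0R1]
8. ~q, 1   [~|-rule on 7]
9. p, 1   [~|-rule on 7]
10. ~<>~(q | ~p), 2   [~[]-rule on 5: fresh world 2, 0R2]
11. q | ~p, 0   [~<>-rule on 10 via 2R0]
12. q | ~p, 1   [~<>-rule on 10 via 2R1]
13. q | ~p, 2   [~<>-rule on 10 via 2R2]
14. ~p, 1   [|-rule on 12 (branches; this branch)]
Accessibility: 0R0, 0R1, 0R2, 1R0, 1R1, 1R2, 2R0, 2R1, 2R2
Branch closes: p and ~p both at 1.
Every branch closes (one shown): valid in S5.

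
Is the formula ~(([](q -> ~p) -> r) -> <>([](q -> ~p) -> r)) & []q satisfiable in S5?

Unsatisfiable

1. ~(([](q -> ~p) -> r) -> <>([](q -> ~p) -> r)) & []q, u
2. ~(([](q -> ~p) -> r) -> <>([](q -> ~p) -> r)), u   [&-rule on 1]
3. []q, u   [&-rule on 1]
4. [](q -> ~p) -> r, u   [~->-rule on 2]
5. ~<>([](q -> ~p) -> r), u   [~->-rule on 2]
6. q, u   [[]-rule on 3 via uRu]
7. ~([](q -> ~p) -> r), u   [~<>-rule on 5 via uRu]
8. [](q -> ~p), u   [~->-rule on 7]
9. ~r, u   [~->-rule on 7]
10. q -> ~p, u   [[]-rule on 8 via uRu]
11. ~[](q -> ~p), u   [->-rule on 4 (branches; this branch)]
12. ~p, u   [->-rule on 10 (branches; this branch)]
13. ~(q -> ~p), v   [~[]-rule on 11: fresh world v, uRv]
14. q, v   [~->-rule on 13]
15. p, v   [~->-rule on 13]
16. ~([](q -> ~p) -> r), v   [~<>-rule on 5 via uRv]
17. [](q -> ~p), v   [~->-rule on 16]
18. ~r, v   [~->-rule on 16]
19. q -> ~p, v   [[]-rule on 8 via uRv]
20. ~p, v   [->-rule on 19 (branches; this branch)]
Accessibility: uRu, uRv, vRu, vRv
Branch closes: p and ~p both at v.
Every branch closes; the branch above is one of them.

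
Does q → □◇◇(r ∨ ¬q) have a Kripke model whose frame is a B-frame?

1. q → □◇◇(r ∨ ¬q), w0
2. □◇◇(r ∨ ¬q), w0
3. ◇◇(r ∨ ¬q), w0
4. ◇(r ∨ ¬q), w1
5. ◇◇(r ∨ ¬q), w1
6. r ∨ ¬q, w2
7. ¬q, w2
8. ◇(r ∨ ¬q), w3
9. r ∨ ¬q, w4
10. ¬q, w4
Accessibility: w0Rw0, w0Rw1, w1Rw0, w1Rw1, w1Rw2, w1Rw3, w2Rw1, w2Rw2, w3Rw1, w3Rw3, w3Rw4, w4Rw3, w4Rw4

Satisfiable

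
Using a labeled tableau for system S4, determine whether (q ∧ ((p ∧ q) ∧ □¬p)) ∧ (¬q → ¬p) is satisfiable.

1. (q ∧ ((p ∧ q) ∧ □¬p)) ∧ (¬q → ¬p), w0
2. q ∧ ((p ∧ q) ∧ □¬p), w0
3. ¬q → ¬p, w0
4. q, w0
5. (p ∧ q) ∧ □¬p, w0
6. p ∧ q, w0
7. □¬p, w0
8. p, w0
9. ¬p, w0
Accessibility: w0Rw0
Branch closes: p and ¬p both at w0.
All branches of the tableau close; one closing branch shown above.

Unsatisfiable (every branch closes)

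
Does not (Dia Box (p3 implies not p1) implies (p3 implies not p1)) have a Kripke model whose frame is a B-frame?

1. not (Dia Box (p3 implies not p1) implies (p3 implies not p1)), u
2. Dia Box (p3 implies not p1), u
3. not (p3 implies not p1), u
4. p3, u
5. p1, u
6. Box (p3 implies not p1), v
7. p3 implies not p1, u
8. p3 implies not p1, v
9. not p1, u
Accessibility: uRu, uRv, vRu, vRv
Branch closes: p1 and not p1 both at u.
(One branch shown.) All branches close.

Unsatisfiable (every branch closes)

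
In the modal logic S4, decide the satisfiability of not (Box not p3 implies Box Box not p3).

No, unsatisfiable

1. not (Box not p3 implies Box Box not p3), w0
2. Box not p3, w0
3. not Box Box not p3, w0
4. not p3, w0
5. not Box not p3, w1
6. not p3, w1
7. p3, w2
8. not p3, w2
Accessibility: w0Rw0, w0Rw1, w0Rw2, w1Rw1, w1Rw2, w2Rw2
Branch closes: p3 and not p3 both at w2.
All branches of the tableau close; one closing branch shown above.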